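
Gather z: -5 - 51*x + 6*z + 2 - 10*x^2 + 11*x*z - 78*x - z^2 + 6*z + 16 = -10*x^2 - 129*x - z^2 + z*(11*x + 12) + 13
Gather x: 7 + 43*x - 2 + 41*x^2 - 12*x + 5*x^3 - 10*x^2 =5*x^3 + 31*x^2 + 31*x + 5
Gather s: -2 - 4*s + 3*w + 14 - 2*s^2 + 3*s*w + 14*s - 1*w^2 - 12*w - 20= -2*s^2 + s*(3*w + 10) - w^2 - 9*w - 8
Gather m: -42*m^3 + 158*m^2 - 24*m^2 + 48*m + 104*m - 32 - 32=-42*m^3 + 134*m^2 + 152*m - 64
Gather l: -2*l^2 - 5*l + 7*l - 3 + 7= -2*l^2 + 2*l + 4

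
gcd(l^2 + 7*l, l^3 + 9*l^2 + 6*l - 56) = l + 7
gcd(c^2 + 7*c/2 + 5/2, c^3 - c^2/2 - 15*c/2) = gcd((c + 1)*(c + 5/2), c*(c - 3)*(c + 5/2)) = c + 5/2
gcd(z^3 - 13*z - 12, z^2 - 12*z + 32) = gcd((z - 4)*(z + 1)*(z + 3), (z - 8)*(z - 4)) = z - 4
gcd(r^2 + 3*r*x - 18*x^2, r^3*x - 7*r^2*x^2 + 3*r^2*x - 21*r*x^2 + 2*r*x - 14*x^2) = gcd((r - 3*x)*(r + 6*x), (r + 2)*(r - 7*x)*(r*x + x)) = 1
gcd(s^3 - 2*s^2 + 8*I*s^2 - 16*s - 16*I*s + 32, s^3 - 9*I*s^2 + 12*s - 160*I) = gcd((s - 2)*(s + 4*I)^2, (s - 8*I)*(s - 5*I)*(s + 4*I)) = s + 4*I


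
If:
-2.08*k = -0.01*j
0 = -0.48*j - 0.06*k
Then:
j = 0.00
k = 0.00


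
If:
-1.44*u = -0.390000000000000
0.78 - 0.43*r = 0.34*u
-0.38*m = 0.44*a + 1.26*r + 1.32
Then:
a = -0.863636363636364*m - 7.58126321353066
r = 1.60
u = 0.27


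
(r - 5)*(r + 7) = r^2 + 2*r - 35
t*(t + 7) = t^2 + 7*t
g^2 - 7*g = g*(g - 7)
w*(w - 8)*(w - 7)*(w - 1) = w^4 - 16*w^3 + 71*w^2 - 56*w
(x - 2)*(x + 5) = x^2 + 3*x - 10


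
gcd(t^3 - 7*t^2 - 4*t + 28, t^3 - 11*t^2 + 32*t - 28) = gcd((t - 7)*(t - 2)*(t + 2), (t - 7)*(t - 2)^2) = t^2 - 9*t + 14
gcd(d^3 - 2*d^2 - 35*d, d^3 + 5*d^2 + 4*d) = d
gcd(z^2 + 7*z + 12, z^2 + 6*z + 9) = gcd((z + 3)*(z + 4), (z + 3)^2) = z + 3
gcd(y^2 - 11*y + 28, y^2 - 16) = y - 4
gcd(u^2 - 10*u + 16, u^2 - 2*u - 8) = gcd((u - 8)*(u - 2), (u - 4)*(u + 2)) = 1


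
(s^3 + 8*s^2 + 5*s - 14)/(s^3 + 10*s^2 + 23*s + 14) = (s - 1)/(s + 1)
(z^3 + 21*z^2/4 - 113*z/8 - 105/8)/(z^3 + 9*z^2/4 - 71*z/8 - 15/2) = (z + 7)/(z + 4)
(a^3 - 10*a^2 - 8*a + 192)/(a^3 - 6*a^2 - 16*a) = (a^2 - 2*a - 24)/(a*(a + 2))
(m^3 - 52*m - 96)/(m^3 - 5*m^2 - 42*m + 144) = (m + 2)/(m - 3)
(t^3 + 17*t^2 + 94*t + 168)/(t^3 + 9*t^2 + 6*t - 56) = (t + 6)/(t - 2)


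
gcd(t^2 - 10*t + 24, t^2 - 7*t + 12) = t - 4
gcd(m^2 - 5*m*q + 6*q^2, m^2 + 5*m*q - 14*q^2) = -m + 2*q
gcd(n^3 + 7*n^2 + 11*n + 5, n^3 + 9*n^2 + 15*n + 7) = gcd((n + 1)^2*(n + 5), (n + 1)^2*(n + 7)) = n^2 + 2*n + 1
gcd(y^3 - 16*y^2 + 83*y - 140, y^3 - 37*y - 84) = y - 7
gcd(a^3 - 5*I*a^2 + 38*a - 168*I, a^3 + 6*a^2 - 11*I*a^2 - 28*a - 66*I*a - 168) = a^2 - 11*I*a - 28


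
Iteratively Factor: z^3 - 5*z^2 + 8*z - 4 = (z - 1)*(z^2 - 4*z + 4) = (z - 2)*(z - 1)*(z - 2)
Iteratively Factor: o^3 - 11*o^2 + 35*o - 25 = (o - 5)*(o^2 - 6*o + 5) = (o - 5)*(o - 1)*(o - 5)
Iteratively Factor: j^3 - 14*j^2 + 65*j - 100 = (j - 5)*(j^2 - 9*j + 20) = (j - 5)^2*(j - 4)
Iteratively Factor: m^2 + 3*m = (m + 3)*(m)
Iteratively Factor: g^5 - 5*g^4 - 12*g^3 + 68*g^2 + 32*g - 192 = (g + 2)*(g^4 - 7*g^3 + 2*g^2 + 64*g - 96) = (g + 2)*(g + 3)*(g^3 - 10*g^2 + 32*g - 32) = (g - 4)*(g + 2)*(g + 3)*(g^2 - 6*g + 8) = (g - 4)^2*(g + 2)*(g + 3)*(g - 2)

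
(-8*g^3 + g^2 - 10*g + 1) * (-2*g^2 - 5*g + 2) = 16*g^5 + 38*g^4 - g^3 + 50*g^2 - 25*g + 2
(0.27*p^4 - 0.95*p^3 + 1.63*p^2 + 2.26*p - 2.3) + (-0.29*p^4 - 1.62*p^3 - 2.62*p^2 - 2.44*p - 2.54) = -0.02*p^4 - 2.57*p^3 - 0.99*p^2 - 0.18*p - 4.84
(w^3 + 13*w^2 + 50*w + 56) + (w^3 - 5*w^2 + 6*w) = 2*w^3 + 8*w^2 + 56*w + 56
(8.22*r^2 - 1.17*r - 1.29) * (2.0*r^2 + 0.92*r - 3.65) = 16.44*r^4 + 5.2224*r^3 - 33.6594*r^2 + 3.0837*r + 4.7085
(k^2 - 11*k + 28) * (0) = 0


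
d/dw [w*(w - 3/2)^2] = 3*w^2 - 6*w + 9/4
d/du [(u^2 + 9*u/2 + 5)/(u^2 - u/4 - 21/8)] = 4*(-76*u^2 - 244*u - 169)/(64*u^4 - 32*u^3 - 332*u^2 + 84*u + 441)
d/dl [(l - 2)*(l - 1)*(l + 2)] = 3*l^2 - 2*l - 4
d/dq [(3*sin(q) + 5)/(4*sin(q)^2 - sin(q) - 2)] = (-40*sin(q) + 6*cos(2*q) - 7)*cos(q)/(sin(q) + 2*cos(2*q))^2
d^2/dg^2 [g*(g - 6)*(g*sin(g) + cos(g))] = -g^2*(g - 6)*sin(g) + 2*g^2*cos(g) + 3*g*(g - 6)*cos(g) + 2*g*sin(g) + 2*cos(g)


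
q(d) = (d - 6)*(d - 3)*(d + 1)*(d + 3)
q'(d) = (d - 6)*(d - 3)*(d + 1) + (d - 6)*(d - 3)*(d + 3) + (d - 6)*(d + 1)*(d + 3) + (d - 3)*(d + 1)*(d + 3) = 4*d^3 - 15*d^2 - 30*d + 45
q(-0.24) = 42.41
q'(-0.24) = 51.28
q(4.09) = -75.13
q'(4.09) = -54.95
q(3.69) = -50.01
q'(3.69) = -68.97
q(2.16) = 52.60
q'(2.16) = -49.47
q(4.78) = -97.65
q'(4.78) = -4.26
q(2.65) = 24.18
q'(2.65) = -65.40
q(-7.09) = 3289.81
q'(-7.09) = -1921.92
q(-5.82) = 1417.04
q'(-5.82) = -1077.04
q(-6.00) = 1620.00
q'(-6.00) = -1179.00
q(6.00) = 0.00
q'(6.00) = 189.00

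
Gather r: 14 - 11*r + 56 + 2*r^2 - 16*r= 2*r^2 - 27*r + 70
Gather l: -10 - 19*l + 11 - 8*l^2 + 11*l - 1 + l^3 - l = l^3 - 8*l^2 - 9*l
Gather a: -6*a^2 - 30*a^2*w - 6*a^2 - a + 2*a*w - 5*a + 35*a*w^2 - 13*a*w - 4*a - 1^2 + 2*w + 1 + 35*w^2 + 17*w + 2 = a^2*(-30*w - 12) + a*(35*w^2 - 11*w - 10) + 35*w^2 + 19*w + 2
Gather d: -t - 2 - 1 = -t - 3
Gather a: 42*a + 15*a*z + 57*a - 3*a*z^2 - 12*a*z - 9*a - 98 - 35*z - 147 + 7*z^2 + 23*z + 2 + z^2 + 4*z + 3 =a*(-3*z^2 + 3*z + 90) + 8*z^2 - 8*z - 240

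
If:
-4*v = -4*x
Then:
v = x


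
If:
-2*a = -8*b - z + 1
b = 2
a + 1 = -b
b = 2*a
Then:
No Solution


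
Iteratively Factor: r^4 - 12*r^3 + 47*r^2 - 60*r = (r - 3)*(r^3 - 9*r^2 + 20*r) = r*(r - 3)*(r^2 - 9*r + 20) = r*(r - 5)*(r - 3)*(r - 4)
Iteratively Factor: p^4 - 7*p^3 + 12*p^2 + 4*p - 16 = (p - 4)*(p^3 - 3*p^2 + 4) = (p - 4)*(p - 2)*(p^2 - p - 2) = (p - 4)*(p - 2)*(p + 1)*(p - 2)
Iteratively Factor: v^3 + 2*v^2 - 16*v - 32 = (v - 4)*(v^2 + 6*v + 8) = (v - 4)*(v + 4)*(v + 2)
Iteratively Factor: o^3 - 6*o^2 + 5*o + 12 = (o - 3)*(o^2 - 3*o - 4) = (o - 3)*(o + 1)*(o - 4)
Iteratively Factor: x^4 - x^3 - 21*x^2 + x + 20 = (x + 1)*(x^3 - 2*x^2 - 19*x + 20) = (x - 1)*(x + 1)*(x^2 - x - 20) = (x - 5)*(x - 1)*(x + 1)*(x + 4)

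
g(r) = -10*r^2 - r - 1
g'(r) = -20*r - 1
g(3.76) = -146.14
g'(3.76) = -76.20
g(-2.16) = -45.50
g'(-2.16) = 42.20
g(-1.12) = -12.42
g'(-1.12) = 21.40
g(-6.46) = -411.86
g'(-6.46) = 128.20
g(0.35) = -2.58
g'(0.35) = -8.00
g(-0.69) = -5.07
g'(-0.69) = 12.80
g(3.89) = -156.21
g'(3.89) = -78.80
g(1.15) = -15.38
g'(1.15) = -24.00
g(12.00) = -1453.00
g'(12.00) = -241.00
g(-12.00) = -1429.00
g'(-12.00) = 239.00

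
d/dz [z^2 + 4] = 2*z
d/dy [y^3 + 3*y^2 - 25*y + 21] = 3*y^2 + 6*y - 25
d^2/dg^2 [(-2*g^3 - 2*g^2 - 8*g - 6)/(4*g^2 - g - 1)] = 4*(-73*g^3 - 159*g^2 - 15*g - 12)/(64*g^6 - 48*g^5 - 36*g^4 + 23*g^3 + 9*g^2 - 3*g - 1)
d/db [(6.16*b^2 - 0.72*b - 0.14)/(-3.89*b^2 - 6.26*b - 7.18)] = (-41.3624*b^2 - 89.5468*b + 4.2932)/(15.1321*b^4 + 48.7028*b^3 + 95.048*b^2 + 89.8936*b + 51.5524)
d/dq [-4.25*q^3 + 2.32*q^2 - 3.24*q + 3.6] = -12.75*q^2 + 4.64*q - 3.24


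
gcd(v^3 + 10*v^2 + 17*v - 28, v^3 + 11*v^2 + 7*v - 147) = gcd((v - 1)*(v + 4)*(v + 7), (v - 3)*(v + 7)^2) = v + 7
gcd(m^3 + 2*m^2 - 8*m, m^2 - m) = m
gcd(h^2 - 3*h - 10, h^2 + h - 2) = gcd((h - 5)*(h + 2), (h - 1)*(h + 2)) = h + 2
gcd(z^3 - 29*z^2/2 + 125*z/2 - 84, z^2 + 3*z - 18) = z - 3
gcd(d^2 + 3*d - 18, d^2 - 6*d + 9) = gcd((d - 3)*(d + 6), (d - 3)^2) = d - 3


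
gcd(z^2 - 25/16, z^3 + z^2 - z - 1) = 1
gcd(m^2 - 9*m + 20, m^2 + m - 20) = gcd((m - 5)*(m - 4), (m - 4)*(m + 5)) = m - 4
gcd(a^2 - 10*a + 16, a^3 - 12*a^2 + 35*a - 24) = a - 8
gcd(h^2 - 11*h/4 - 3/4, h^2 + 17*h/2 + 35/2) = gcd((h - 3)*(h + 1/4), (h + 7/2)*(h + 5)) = 1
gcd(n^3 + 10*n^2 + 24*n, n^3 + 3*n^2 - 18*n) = n^2 + 6*n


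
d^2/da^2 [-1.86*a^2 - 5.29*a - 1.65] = -3.72000000000000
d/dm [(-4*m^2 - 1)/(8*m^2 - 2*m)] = (4*m^2 + 8*m - 1)/(2*m^2*(16*m^2 - 8*m + 1))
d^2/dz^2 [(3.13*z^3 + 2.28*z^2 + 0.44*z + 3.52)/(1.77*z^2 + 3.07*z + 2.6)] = (8.16972199999995*z^3 + 153.113448*z^2 + 229.567488*z + 57.754656)/(5.545233*z^6 + 28.854009*z^5 + 74.482839*z^4 + 113.703283*z^3 + 109.40982*z^2 + 62.2596*z + 17.576)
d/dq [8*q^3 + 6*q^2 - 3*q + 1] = 24*q^2 + 12*q - 3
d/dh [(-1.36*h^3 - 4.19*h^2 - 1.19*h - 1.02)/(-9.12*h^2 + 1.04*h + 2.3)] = (12.4032*h^4 - 2.8288*h^3 - 24.5944*h^2 - 37.8788*h - 1.6762)/(83.1744*h^4 - 18.9696*h^3 - 40.8704*h^2 + 4.784*h + 5.29)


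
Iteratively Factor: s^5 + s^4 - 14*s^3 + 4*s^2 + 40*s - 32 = (s + 4)*(s^4 - 3*s^3 - 2*s^2 + 12*s - 8) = (s - 2)*(s + 4)*(s^3 - s^2 - 4*s + 4) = (s - 2)*(s + 2)*(s + 4)*(s^2 - 3*s + 2) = (s - 2)*(s - 1)*(s + 2)*(s + 4)*(s - 2)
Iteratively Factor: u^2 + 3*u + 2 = (u + 1)*(u + 2)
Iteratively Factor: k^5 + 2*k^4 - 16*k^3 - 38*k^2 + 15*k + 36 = (k + 3)*(k^4 - k^3 - 13*k^2 + k + 12) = (k - 1)*(k + 3)*(k^3 - 13*k - 12) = (k - 1)*(k + 1)*(k + 3)*(k^2 - k - 12) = (k - 4)*(k - 1)*(k + 1)*(k + 3)*(k + 3)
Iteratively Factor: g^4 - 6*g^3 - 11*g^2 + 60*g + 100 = (g - 5)*(g^3 - g^2 - 16*g - 20) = (g - 5)*(g + 2)*(g^2 - 3*g - 10) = (g - 5)^2*(g + 2)*(g + 2)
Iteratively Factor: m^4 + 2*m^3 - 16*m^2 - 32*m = (m + 2)*(m^3 - 16*m) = (m + 2)*(m + 4)*(m^2 - 4*m) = (m - 4)*(m + 2)*(m + 4)*(m)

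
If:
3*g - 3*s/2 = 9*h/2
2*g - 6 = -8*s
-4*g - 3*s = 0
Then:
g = -9/13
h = -10/13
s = 12/13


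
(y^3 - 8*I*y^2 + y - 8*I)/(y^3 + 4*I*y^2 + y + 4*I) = (y - 8*I)/(y + 4*I)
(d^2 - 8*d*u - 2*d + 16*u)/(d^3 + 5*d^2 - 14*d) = (d - 8*u)/(d*(d + 7))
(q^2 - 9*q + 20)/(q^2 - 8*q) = (q^2 - 9*q + 20)/(q*(q - 8))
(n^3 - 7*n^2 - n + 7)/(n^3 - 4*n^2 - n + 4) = (n - 7)/(n - 4)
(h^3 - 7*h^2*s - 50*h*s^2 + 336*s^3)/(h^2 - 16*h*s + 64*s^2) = (-h^2 - h*s + 42*s^2)/(-h + 8*s)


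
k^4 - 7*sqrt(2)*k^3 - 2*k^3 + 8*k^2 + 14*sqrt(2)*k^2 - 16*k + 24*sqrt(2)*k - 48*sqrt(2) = (k - 2)*(k - 6*sqrt(2))*(k - 2*sqrt(2))*(k + sqrt(2))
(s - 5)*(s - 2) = s^2 - 7*s + 10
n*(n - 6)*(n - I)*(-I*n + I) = -I*n^4 - n^3 + 7*I*n^3 + 7*n^2 - 6*I*n^2 - 6*n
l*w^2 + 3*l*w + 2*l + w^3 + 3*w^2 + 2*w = (l + w)*(w + 1)*(w + 2)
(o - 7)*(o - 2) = o^2 - 9*o + 14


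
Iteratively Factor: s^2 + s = (s + 1)*(s)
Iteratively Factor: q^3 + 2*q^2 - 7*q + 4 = (q - 1)*(q^2 + 3*q - 4) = (q - 1)*(q + 4)*(q - 1)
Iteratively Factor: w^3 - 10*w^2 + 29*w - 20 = (w - 5)*(w^2 - 5*w + 4) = (w - 5)*(w - 1)*(w - 4)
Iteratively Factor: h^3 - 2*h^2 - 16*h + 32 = (h - 4)*(h^2 + 2*h - 8) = (h - 4)*(h + 4)*(h - 2)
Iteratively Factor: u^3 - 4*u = (u + 2)*(u^2 - 2*u) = (u - 2)*(u + 2)*(u)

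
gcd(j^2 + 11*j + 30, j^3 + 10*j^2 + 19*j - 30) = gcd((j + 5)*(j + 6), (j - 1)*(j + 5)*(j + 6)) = j^2 + 11*j + 30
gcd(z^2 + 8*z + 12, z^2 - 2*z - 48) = z + 6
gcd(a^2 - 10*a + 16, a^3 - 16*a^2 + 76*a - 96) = a^2 - 10*a + 16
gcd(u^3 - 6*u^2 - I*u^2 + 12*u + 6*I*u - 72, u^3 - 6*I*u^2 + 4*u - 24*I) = 1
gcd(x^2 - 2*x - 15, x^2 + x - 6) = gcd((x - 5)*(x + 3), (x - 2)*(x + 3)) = x + 3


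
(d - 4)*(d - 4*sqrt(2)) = d^2 - 4*sqrt(2)*d - 4*d + 16*sqrt(2)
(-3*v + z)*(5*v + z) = -15*v^2 + 2*v*z + z^2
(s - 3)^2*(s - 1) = s^3 - 7*s^2 + 15*s - 9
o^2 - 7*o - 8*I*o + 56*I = (o - 7)*(o - 8*I)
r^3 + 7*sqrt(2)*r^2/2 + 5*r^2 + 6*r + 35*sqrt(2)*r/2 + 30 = (r + 5)*(r + 3*sqrt(2)/2)*(r + 2*sqrt(2))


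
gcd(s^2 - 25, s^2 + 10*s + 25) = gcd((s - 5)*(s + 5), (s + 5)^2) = s + 5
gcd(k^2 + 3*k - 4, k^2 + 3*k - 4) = k^2 + 3*k - 4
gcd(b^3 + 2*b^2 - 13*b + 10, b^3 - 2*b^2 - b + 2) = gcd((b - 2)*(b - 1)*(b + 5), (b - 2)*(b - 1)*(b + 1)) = b^2 - 3*b + 2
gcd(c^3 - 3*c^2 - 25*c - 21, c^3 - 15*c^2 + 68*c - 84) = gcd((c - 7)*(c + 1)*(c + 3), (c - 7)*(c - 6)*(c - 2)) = c - 7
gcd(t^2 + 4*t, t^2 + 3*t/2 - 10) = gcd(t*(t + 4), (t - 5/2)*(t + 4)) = t + 4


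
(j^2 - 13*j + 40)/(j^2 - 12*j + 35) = (j - 8)/(j - 7)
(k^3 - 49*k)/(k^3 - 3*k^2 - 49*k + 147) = k/(k - 3)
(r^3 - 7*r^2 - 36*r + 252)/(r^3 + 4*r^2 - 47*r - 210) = (r - 6)/(r + 5)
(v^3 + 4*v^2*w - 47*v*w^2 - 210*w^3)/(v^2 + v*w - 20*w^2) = (v^2 - v*w - 42*w^2)/(v - 4*w)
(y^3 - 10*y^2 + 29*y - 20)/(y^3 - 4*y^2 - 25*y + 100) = (y - 1)/(y + 5)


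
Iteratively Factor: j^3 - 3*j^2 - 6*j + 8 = (j - 4)*(j^2 + j - 2) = (j - 4)*(j + 2)*(j - 1)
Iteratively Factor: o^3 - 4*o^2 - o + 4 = (o - 4)*(o^2 - 1) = (o - 4)*(o - 1)*(o + 1)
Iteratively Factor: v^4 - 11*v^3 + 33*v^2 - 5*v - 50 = (v + 1)*(v^3 - 12*v^2 + 45*v - 50) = (v - 2)*(v + 1)*(v^2 - 10*v + 25) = (v - 5)*(v - 2)*(v + 1)*(v - 5)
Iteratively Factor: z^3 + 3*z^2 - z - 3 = (z + 3)*(z^2 - 1) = (z - 1)*(z + 3)*(z + 1)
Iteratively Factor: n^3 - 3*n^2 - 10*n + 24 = (n + 3)*(n^2 - 6*n + 8) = (n - 4)*(n + 3)*(n - 2)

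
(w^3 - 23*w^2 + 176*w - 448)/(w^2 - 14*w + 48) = (w^2 - 15*w + 56)/(w - 6)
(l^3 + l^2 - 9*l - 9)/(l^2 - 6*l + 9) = (l^2 + 4*l + 3)/(l - 3)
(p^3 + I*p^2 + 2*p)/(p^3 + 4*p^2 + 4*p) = (p^2 + I*p + 2)/(p^2 + 4*p + 4)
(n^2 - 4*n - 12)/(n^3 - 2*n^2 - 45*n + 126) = (n + 2)/(n^2 + 4*n - 21)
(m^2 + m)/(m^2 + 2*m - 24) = m*(m + 1)/(m^2 + 2*m - 24)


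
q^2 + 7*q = q*(q + 7)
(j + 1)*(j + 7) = j^2 + 8*j + 7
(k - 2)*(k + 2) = k^2 - 4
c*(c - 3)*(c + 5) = c^3 + 2*c^2 - 15*c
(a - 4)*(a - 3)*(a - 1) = a^3 - 8*a^2 + 19*a - 12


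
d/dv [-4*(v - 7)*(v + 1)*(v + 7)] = -12*v^2 - 8*v + 196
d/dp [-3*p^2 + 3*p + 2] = 3 - 6*p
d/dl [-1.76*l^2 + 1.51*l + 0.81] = 1.51 - 3.52*l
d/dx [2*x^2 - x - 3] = 4*x - 1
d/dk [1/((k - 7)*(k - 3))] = 2*(5 - k)/(k^4 - 20*k^3 + 142*k^2 - 420*k + 441)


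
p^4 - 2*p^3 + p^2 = p^2*(p - 1)^2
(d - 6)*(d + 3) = d^2 - 3*d - 18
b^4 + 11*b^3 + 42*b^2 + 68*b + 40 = (b + 2)^3*(b + 5)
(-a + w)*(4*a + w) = -4*a^2 + 3*a*w + w^2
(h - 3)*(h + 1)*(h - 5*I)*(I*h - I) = I*h^4 + 5*h^3 - 3*I*h^3 - 15*h^2 - I*h^2 - 5*h + 3*I*h + 15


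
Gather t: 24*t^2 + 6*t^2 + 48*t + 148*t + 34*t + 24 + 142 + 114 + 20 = 30*t^2 + 230*t + 300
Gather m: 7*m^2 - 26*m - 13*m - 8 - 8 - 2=7*m^2 - 39*m - 18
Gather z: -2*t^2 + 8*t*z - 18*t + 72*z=-2*t^2 - 18*t + z*(8*t + 72)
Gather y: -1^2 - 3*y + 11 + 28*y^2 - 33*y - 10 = 28*y^2 - 36*y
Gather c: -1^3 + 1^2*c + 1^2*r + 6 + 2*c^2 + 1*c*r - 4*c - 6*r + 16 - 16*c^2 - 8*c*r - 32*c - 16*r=-14*c^2 + c*(-7*r - 35) - 21*r + 21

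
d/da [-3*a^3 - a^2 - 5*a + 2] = -9*a^2 - 2*a - 5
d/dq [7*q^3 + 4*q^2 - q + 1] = 21*q^2 + 8*q - 1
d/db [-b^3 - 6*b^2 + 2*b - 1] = -3*b^2 - 12*b + 2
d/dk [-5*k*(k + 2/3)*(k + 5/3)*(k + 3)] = -20*k^3 - 80*k^2 - 730*k/9 - 50/3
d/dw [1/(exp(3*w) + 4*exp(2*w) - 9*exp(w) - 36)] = (-3*exp(2*w) - 8*exp(w) + 9)*exp(w)/(exp(3*w) + 4*exp(2*w) - 9*exp(w) - 36)^2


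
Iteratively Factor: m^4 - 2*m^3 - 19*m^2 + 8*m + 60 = (m + 3)*(m^3 - 5*m^2 - 4*m + 20) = (m - 5)*(m + 3)*(m^2 - 4) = (m - 5)*(m - 2)*(m + 3)*(m + 2)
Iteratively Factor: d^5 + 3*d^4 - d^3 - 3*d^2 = (d - 1)*(d^4 + 4*d^3 + 3*d^2) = d*(d - 1)*(d^3 + 4*d^2 + 3*d) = d*(d - 1)*(d + 1)*(d^2 + 3*d) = d*(d - 1)*(d + 1)*(d + 3)*(d)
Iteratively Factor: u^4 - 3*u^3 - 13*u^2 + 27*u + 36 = (u + 1)*(u^3 - 4*u^2 - 9*u + 36) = (u - 4)*(u + 1)*(u^2 - 9) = (u - 4)*(u - 3)*(u + 1)*(u + 3)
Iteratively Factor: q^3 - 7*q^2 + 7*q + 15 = (q - 3)*(q^2 - 4*q - 5) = (q - 3)*(q + 1)*(q - 5)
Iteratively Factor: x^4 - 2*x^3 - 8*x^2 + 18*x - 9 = (x - 3)*(x^3 + x^2 - 5*x + 3) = (x - 3)*(x - 1)*(x^2 + 2*x - 3) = (x - 3)*(x - 1)*(x + 3)*(x - 1)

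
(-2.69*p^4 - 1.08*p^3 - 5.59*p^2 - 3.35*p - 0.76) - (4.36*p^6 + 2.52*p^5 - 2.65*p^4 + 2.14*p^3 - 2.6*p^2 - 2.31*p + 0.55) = -4.36*p^6 - 2.52*p^5 - 0.04*p^4 - 3.22*p^3 - 2.99*p^2 - 1.04*p - 1.31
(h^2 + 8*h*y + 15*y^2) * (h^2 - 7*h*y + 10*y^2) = h^4 + h^3*y - 31*h^2*y^2 - 25*h*y^3 + 150*y^4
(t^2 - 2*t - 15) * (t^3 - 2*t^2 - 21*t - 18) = t^5 - 4*t^4 - 32*t^3 + 54*t^2 + 351*t + 270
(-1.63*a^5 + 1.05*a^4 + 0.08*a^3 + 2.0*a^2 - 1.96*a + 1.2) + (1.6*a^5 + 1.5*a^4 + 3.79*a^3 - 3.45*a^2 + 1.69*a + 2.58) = -0.0299999999999998*a^5 + 2.55*a^4 + 3.87*a^3 - 1.45*a^2 - 0.27*a + 3.78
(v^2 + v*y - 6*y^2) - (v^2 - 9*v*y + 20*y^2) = 10*v*y - 26*y^2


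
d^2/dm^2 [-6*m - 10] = 0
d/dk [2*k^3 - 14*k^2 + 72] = 2*k*(3*k - 14)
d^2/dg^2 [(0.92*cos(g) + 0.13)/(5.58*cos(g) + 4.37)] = (-14.39915*cos(g) + 9.19305*cos(2*g) - 27.57915)/(173.741112*cos(g)^3 + 408.198204*cos(g)^2 + 319.682106*cos(g) + 83.453453)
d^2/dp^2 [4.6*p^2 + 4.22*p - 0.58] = 9.20000000000000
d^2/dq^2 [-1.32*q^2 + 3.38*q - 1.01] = -2.64000000000000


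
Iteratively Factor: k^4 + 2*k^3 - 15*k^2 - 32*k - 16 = (k - 4)*(k^3 + 6*k^2 + 9*k + 4) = (k - 4)*(k + 1)*(k^2 + 5*k + 4) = (k - 4)*(k + 1)*(k + 4)*(k + 1)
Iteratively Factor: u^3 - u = (u + 1)*(u^2 - u) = u*(u + 1)*(u - 1)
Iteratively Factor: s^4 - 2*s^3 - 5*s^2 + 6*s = (s)*(s^3 - 2*s^2 - 5*s + 6) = s*(s + 2)*(s^2 - 4*s + 3) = s*(s - 3)*(s + 2)*(s - 1)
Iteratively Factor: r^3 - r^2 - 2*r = (r)*(r^2 - r - 2) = r*(r - 2)*(r + 1)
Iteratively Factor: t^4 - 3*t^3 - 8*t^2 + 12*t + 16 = (t - 2)*(t^3 - t^2 - 10*t - 8) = (t - 4)*(t - 2)*(t^2 + 3*t + 2) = (t - 4)*(t - 2)*(t + 1)*(t + 2)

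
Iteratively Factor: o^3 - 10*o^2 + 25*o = (o)*(o^2 - 10*o + 25) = o*(o - 5)*(o - 5)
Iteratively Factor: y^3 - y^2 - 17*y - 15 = (y - 5)*(y^2 + 4*y + 3) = (y - 5)*(y + 1)*(y + 3)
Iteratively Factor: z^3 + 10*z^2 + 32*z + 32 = (z + 4)*(z^2 + 6*z + 8) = (z + 4)^2*(z + 2)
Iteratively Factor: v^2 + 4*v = (v)*(v + 4)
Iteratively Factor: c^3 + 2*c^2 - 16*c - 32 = (c - 4)*(c^2 + 6*c + 8) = (c - 4)*(c + 2)*(c + 4)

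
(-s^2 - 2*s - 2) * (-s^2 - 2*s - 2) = s^4 + 4*s^3 + 8*s^2 + 8*s + 4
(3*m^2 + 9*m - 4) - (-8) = 3*m^2 + 9*m + 4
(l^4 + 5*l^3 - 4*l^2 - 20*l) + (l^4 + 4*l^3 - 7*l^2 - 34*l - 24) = 2*l^4 + 9*l^3 - 11*l^2 - 54*l - 24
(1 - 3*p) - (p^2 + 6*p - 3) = -p^2 - 9*p + 4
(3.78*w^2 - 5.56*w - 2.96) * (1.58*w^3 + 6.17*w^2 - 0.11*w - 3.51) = 5.9724*w^5 + 14.5378*w^4 - 39.3978*w^3 - 30.9194*w^2 + 19.8412*w + 10.3896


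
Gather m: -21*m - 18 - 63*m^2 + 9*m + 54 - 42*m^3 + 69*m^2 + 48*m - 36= -42*m^3 + 6*m^2 + 36*m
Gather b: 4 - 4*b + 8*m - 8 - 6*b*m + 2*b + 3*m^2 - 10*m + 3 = b*(-6*m - 2) + 3*m^2 - 2*m - 1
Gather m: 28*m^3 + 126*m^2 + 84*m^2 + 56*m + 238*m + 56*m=28*m^3 + 210*m^2 + 350*m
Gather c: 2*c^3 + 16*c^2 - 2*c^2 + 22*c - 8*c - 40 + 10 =2*c^3 + 14*c^2 + 14*c - 30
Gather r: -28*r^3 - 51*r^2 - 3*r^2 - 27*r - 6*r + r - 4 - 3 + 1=-28*r^3 - 54*r^2 - 32*r - 6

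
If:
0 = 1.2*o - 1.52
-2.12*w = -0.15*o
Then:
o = 1.27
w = 0.09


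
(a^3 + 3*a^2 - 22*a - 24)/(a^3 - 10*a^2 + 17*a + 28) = (a + 6)/(a - 7)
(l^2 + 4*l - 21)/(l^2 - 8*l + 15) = (l + 7)/(l - 5)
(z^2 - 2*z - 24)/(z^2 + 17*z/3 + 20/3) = 3*(z - 6)/(3*z + 5)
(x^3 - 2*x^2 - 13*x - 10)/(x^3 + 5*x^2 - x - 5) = (x^2 - 3*x - 10)/(x^2 + 4*x - 5)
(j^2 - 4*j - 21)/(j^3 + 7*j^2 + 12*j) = (j - 7)/(j*(j + 4))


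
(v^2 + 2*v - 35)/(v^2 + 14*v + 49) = (v - 5)/(v + 7)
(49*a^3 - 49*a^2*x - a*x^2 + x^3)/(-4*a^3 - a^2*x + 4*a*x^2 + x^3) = (-49*a^2 + x^2)/(4*a^2 + 5*a*x + x^2)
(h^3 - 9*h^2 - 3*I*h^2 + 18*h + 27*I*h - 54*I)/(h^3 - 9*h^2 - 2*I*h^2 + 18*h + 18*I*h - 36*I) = (h - 3*I)/(h - 2*I)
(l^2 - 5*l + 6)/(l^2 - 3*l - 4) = (-l^2 + 5*l - 6)/(-l^2 + 3*l + 4)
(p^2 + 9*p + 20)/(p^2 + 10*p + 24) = (p + 5)/(p + 6)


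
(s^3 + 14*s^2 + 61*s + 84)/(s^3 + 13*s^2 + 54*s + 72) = (s + 7)/(s + 6)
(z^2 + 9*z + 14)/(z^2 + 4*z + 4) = (z + 7)/(z + 2)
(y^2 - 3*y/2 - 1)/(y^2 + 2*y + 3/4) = 2*(y - 2)/(2*y + 3)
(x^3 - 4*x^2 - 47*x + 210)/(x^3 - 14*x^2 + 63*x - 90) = (x + 7)/(x - 3)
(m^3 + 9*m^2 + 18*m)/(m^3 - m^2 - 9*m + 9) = m*(m + 6)/(m^2 - 4*m + 3)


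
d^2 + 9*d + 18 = (d + 3)*(d + 6)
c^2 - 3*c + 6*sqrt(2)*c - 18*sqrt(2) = (c - 3)*(c + 6*sqrt(2))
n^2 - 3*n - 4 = (n - 4)*(n + 1)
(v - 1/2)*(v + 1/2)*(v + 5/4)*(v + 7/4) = v^4 + 3*v^3 + 31*v^2/16 - 3*v/4 - 35/64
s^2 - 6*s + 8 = (s - 4)*(s - 2)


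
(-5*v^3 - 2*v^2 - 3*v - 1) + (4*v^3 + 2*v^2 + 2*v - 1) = -v^3 - v - 2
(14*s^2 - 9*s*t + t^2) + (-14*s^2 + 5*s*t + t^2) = -4*s*t + 2*t^2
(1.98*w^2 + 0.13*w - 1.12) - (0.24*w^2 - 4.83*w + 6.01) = 1.74*w^2 + 4.96*w - 7.13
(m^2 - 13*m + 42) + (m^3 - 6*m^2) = m^3 - 5*m^2 - 13*m + 42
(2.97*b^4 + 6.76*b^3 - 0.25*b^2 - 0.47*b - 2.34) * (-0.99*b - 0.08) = -2.9403*b^5 - 6.93*b^4 - 0.2933*b^3 + 0.4853*b^2 + 2.3542*b + 0.1872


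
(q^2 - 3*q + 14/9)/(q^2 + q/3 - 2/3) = (q - 7/3)/(q + 1)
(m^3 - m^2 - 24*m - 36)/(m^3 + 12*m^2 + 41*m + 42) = (m - 6)/(m + 7)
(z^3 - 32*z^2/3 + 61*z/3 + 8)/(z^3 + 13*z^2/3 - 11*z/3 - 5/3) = (z^2 - 11*z + 24)/(z^2 + 4*z - 5)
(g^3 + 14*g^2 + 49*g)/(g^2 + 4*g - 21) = g*(g + 7)/(g - 3)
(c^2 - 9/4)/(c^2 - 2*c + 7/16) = 4*(4*c^2 - 9)/(16*c^2 - 32*c + 7)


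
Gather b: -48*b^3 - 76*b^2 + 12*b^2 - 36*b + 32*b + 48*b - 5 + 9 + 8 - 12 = -48*b^3 - 64*b^2 + 44*b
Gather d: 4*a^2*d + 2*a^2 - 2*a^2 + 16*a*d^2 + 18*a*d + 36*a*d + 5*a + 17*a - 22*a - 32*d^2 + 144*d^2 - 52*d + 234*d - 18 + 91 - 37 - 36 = d^2*(16*a + 112) + d*(4*a^2 + 54*a + 182)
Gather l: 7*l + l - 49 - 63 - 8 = 8*l - 120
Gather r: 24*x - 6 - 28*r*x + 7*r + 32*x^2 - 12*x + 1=r*(7 - 28*x) + 32*x^2 + 12*x - 5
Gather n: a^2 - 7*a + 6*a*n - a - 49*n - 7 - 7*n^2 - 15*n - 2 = a^2 - 8*a - 7*n^2 + n*(6*a - 64) - 9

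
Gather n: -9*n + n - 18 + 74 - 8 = 48 - 8*n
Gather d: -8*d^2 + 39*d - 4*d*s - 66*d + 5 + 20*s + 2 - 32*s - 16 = -8*d^2 + d*(-4*s - 27) - 12*s - 9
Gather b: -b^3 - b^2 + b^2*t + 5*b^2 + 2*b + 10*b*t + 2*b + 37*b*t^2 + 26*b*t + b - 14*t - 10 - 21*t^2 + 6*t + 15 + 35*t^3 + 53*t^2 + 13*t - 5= -b^3 + b^2*(t + 4) + b*(37*t^2 + 36*t + 5) + 35*t^3 + 32*t^2 + 5*t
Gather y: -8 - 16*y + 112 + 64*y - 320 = 48*y - 216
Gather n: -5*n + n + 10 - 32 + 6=-4*n - 16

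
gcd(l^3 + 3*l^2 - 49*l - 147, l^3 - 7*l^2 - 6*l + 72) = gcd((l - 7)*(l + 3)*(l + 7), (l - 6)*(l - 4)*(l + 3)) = l + 3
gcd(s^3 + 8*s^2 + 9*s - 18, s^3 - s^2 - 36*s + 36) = s^2 + 5*s - 6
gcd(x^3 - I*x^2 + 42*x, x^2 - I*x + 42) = x^2 - I*x + 42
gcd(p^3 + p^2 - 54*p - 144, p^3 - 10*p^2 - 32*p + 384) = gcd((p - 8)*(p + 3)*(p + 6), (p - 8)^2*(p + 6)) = p^2 - 2*p - 48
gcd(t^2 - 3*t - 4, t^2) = 1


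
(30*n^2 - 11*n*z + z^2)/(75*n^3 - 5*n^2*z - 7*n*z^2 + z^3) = (-6*n + z)/(-15*n^2 - 2*n*z + z^2)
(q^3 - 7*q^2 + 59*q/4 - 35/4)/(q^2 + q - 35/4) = (2*q^2 - 9*q + 7)/(2*q + 7)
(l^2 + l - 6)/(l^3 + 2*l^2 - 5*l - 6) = 1/(l + 1)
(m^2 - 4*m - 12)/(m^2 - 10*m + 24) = (m + 2)/(m - 4)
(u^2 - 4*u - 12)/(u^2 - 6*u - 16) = (u - 6)/(u - 8)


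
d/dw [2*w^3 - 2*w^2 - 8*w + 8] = 6*w^2 - 4*w - 8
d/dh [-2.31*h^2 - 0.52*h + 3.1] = -4.62*h - 0.52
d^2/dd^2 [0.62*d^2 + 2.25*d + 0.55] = 1.24000000000000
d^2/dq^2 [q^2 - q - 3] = 2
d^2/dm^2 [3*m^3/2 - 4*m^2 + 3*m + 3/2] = 9*m - 8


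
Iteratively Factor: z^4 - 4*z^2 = (z)*(z^3 - 4*z) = z*(z + 2)*(z^2 - 2*z) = z^2*(z + 2)*(z - 2)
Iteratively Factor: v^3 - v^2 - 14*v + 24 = (v - 3)*(v^2 + 2*v - 8) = (v - 3)*(v + 4)*(v - 2)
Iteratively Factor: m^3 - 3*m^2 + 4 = (m + 1)*(m^2 - 4*m + 4) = (m - 2)*(m + 1)*(m - 2)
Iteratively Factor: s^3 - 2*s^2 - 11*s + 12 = (s + 3)*(s^2 - 5*s + 4) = (s - 4)*(s + 3)*(s - 1)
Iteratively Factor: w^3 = (w)*(w^2) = w^2*(w)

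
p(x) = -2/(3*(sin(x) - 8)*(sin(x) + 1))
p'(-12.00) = -0.03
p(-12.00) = 0.06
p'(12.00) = -0.29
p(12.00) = 0.17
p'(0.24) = -0.05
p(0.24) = 0.07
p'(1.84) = 0.00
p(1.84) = 0.05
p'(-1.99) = 4.02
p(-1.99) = 0.86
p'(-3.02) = 0.09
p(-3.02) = 0.09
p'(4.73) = -54246.62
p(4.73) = 477.69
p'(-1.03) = -1.87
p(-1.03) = 0.53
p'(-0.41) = -0.19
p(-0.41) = 0.13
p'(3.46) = 0.15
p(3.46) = 0.12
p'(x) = 2*cos(x)/(3*(sin(x) - 8)*(sin(x) + 1)^2) + 2*cos(x)/(3*(sin(x) - 8)^2*(sin(x) + 1))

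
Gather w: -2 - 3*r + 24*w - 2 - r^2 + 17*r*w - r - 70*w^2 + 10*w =-r^2 - 4*r - 70*w^2 + w*(17*r + 34) - 4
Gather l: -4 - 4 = -8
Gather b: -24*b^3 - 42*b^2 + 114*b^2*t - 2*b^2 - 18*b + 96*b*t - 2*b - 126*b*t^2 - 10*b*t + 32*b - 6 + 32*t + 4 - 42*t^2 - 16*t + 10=-24*b^3 + b^2*(114*t - 44) + b*(-126*t^2 + 86*t + 12) - 42*t^2 + 16*t + 8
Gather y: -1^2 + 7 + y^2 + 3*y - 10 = y^2 + 3*y - 4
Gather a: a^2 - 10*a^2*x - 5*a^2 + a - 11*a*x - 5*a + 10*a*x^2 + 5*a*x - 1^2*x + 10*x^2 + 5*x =a^2*(-10*x - 4) + a*(10*x^2 - 6*x - 4) + 10*x^2 + 4*x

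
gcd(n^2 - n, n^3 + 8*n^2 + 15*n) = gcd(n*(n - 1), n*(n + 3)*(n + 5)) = n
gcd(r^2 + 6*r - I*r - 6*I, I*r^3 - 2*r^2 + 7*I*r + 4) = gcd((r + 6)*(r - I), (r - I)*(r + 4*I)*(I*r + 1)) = r - I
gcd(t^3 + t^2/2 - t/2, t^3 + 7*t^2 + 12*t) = t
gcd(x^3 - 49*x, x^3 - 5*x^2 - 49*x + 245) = x^2 - 49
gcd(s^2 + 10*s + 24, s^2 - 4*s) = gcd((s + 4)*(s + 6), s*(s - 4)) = 1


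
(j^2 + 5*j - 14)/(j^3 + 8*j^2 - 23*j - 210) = (j - 2)/(j^2 + j - 30)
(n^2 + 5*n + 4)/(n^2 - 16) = (n + 1)/(n - 4)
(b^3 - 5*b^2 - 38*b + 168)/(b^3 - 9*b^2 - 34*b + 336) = (b - 4)/(b - 8)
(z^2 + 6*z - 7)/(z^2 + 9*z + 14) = (z - 1)/(z + 2)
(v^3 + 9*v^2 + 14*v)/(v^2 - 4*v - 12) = v*(v + 7)/(v - 6)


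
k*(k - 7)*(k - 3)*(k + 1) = k^4 - 9*k^3 + 11*k^2 + 21*k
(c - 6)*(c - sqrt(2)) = c^2 - 6*c - sqrt(2)*c + 6*sqrt(2)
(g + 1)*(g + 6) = g^2 + 7*g + 6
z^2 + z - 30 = (z - 5)*(z + 6)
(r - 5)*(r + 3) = r^2 - 2*r - 15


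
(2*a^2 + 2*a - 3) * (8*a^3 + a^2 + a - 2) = 16*a^5 + 18*a^4 - 20*a^3 - 5*a^2 - 7*a + 6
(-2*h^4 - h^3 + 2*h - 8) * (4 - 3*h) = 6*h^5 - 5*h^4 - 4*h^3 - 6*h^2 + 32*h - 32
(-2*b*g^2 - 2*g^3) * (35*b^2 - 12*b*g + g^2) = -70*b^3*g^2 - 46*b^2*g^3 + 22*b*g^4 - 2*g^5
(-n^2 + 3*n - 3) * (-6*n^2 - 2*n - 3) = 6*n^4 - 16*n^3 + 15*n^2 - 3*n + 9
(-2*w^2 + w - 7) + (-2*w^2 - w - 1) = -4*w^2 - 8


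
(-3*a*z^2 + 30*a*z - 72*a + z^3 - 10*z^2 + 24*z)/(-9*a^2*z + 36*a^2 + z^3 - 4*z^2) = (z - 6)/(3*a + z)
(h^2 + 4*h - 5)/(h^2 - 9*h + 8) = (h + 5)/(h - 8)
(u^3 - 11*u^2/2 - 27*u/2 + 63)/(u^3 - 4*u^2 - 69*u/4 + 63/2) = 2*(u - 3)/(2*u - 3)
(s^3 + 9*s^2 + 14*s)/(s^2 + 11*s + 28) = s*(s + 2)/(s + 4)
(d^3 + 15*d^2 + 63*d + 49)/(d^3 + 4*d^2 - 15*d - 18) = (d^2 + 14*d + 49)/(d^2 + 3*d - 18)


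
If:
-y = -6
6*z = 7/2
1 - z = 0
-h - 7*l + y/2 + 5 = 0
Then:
No Solution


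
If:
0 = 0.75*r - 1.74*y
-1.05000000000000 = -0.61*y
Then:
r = 3.99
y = 1.72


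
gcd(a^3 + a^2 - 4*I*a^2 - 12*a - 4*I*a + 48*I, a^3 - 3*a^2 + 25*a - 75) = a - 3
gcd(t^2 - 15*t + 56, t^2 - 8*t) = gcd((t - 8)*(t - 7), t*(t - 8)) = t - 8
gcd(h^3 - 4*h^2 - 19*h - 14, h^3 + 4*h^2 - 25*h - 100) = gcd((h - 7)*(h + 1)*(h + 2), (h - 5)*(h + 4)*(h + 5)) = 1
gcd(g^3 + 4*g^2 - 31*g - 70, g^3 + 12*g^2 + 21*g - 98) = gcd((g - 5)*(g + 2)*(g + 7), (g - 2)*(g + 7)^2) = g + 7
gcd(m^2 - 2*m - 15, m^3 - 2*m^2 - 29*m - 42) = m + 3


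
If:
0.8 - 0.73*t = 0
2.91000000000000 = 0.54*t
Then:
No Solution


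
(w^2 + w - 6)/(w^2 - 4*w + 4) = (w + 3)/(w - 2)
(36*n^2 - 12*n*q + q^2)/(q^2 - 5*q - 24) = (-36*n^2 + 12*n*q - q^2)/(-q^2 + 5*q + 24)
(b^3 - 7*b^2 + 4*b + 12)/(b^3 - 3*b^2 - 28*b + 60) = (b + 1)/(b + 5)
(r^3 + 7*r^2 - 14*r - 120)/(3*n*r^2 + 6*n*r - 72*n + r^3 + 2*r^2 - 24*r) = (r + 5)/(3*n + r)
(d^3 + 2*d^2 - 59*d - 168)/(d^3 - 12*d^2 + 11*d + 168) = (d + 7)/(d - 7)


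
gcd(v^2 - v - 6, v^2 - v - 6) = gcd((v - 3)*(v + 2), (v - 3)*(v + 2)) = v^2 - v - 6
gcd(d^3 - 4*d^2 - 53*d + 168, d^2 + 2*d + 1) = 1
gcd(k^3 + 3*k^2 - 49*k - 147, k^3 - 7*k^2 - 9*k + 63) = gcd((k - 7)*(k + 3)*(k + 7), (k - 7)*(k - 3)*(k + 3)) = k^2 - 4*k - 21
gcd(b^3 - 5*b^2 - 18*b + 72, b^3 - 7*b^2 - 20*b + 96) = b^2 + b - 12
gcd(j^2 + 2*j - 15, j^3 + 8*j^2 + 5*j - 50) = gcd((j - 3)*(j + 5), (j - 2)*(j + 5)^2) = j + 5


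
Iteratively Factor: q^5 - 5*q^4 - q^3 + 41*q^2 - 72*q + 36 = (q - 1)*(q^4 - 4*q^3 - 5*q^2 + 36*q - 36) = (q - 1)*(q + 3)*(q^3 - 7*q^2 + 16*q - 12) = (q - 2)*(q - 1)*(q + 3)*(q^2 - 5*q + 6) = (q - 3)*(q - 2)*(q - 1)*(q + 3)*(q - 2)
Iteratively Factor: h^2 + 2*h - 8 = (h - 2)*(h + 4)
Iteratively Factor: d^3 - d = (d + 1)*(d^2 - d) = d*(d + 1)*(d - 1)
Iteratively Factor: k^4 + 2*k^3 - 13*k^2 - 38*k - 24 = (k + 3)*(k^3 - k^2 - 10*k - 8) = (k + 1)*(k + 3)*(k^2 - 2*k - 8) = (k + 1)*(k + 2)*(k + 3)*(k - 4)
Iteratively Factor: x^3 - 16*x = (x)*(x^2 - 16) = x*(x - 4)*(x + 4)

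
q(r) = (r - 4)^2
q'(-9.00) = -26.00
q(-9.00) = 169.00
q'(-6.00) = -20.00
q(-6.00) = 100.00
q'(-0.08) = -8.16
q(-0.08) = 16.65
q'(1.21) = -5.58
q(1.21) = 7.78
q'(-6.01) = -20.02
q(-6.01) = 100.20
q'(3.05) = -1.90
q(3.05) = 0.90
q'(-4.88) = -17.76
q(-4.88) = 78.85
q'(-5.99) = -19.98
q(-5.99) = 99.80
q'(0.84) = -6.32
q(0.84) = 9.99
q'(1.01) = -5.98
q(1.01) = 8.94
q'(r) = 2*r - 8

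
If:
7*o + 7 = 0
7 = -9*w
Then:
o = -1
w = -7/9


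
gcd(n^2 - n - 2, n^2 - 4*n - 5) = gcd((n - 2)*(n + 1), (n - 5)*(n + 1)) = n + 1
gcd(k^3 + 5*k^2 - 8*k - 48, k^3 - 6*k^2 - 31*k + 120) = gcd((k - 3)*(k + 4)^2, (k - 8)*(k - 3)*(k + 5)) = k - 3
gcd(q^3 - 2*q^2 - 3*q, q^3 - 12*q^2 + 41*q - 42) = q - 3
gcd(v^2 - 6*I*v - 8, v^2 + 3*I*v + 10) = v - 2*I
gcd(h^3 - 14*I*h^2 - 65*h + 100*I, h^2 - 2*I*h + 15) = h - 5*I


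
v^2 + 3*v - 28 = (v - 4)*(v + 7)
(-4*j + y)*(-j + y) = 4*j^2 - 5*j*y + y^2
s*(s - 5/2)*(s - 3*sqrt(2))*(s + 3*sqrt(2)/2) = s^4 - 5*s^3/2 - 3*sqrt(2)*s^3/2 - 9*s^2 + 15*sqrt(2)*s^2/4 + 45*s/2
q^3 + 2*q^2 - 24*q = q*(q - 4)*(q + 6)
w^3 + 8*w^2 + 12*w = w*(w + 2)*(w + 6)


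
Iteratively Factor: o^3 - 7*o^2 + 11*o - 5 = (o - 1)*(o^2 - 6*o + 5) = (o - 1)^2*(o - 5)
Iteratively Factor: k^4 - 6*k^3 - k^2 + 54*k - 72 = (k + 3)*(k^3 - 9*k^2 + 26*k - 24) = (k - 4)*(k + 3)*(k^2 - 5*k + 6) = (k - 4)*(k - 3)*(k + 3)*(k - 2)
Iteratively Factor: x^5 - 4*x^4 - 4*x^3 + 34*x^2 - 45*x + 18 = (x - 2)*(x^4 - 2*x^3 - 8*x^2 + 18*x - 9) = (x - 3)*(x - 2)*(x^3 + x^2 - 5*x + 3) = (x - 3)*(x - 2)*(x + 3)*(x^2 - 2*x + 1) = (x - 3)*(x - 2)*(x - 1)*(x + 3)*(x - 1)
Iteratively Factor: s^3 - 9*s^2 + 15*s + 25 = (s - 5)*(s^2 - 4*s - 5) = (s - 5)*(s + 1)*(s - 5)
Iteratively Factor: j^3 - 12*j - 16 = (j + 2)*(j^2 - 2*j - 8) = (j + 2)^2*(j - 4)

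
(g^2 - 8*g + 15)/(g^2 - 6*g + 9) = (g - 5)/(g - 3)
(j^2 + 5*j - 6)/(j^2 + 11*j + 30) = (j - 1)/(j + 5)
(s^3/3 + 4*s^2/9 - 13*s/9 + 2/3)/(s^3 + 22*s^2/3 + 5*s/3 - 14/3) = (s^2 + 2*s - 3)/(3*(s^2 + 8*s + 7))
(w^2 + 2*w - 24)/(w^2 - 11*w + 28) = (w + 6)/(w - 7)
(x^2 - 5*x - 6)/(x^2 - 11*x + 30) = (x + 1)/(x - 5)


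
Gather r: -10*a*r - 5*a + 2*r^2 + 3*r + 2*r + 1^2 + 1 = -5*a + 2*r^2 + r*(5 - 10*a) + 2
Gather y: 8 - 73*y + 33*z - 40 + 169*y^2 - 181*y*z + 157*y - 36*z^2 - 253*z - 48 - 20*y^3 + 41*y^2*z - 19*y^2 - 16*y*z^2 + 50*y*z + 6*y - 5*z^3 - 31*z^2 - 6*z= -20*y^3 + y^2*(41*z + 150) + y*(-16*z^2 - 131*z + 90) - 5*z^3 - 67*z^2 - 226*z - 80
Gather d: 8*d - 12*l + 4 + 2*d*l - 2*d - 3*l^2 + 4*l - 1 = d*(2*l + 6) - 3*l^2 - 8*l + 3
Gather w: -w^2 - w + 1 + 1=-w^2 - w + 2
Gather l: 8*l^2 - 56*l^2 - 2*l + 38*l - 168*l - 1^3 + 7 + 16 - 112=-48*l^2 - 132*l - 90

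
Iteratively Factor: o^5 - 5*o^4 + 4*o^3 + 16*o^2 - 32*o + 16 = (o - 2)*(o^4 - 3*o^3 - 2*o^2 + 12*o - 8) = (o - 2)^2*(o^3 - o^2 - 4*o + 4) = (o - 2)^2*(o + 2)*(o^2 - 3*o + 2) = (o - 2)^2*(o - 1)*(o + 2)*(o - 2)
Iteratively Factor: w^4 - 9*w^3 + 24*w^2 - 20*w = (w - 2)*(w^3 - 7*w^2 + 10*w) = (w - 5)*(w - 2)*(w^2 - 2*w) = (w - 5)*(w - 2)^2*(w)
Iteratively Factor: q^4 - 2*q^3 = (q)*(q^3 - 2*q^2) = q*(q - 2)*(q^2) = q^2*(q - 2)*(q)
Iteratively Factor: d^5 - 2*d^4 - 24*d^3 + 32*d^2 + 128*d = (d - 4)*(d^4 + 2*d^3 - 16*d^2 - 32*d) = (d - 4)*(d + 2)*(d^3 - 16*d) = (d - 4)^2*(d + 2)*(d^2 + 4*d) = d*(d - 4)^2*(d + 2)*(d + 4)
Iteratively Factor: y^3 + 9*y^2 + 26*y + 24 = (y + 2)*(y^2 + 7*y + 12) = (y + 2)*(y + 3)*(y + 4)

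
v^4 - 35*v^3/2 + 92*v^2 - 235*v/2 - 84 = (v - 8)*(v - 7)*(v - 3)*(v + 1/2)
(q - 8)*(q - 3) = q^2 - 11*q + 24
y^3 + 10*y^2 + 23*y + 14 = (y + 1)*(y + 2)*(y + 7)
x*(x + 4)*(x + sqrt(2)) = x^3 + sqrt(2)*x^2 + 4*x^2 + 4*sqrt(2)*x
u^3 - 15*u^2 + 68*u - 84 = (u - 7)*(u - 6)*(u - 2)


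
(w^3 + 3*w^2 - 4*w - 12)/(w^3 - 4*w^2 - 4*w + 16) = (w + 3)/(w - 4)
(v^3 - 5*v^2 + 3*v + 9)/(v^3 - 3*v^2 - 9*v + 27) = (v + 1)/(v + 3)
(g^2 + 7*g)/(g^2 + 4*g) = (g + 7)/(g + 4)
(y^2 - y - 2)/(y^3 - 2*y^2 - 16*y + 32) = (y + 1)/(y^2 - 16)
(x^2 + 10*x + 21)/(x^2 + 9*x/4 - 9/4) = 4*(x + 7)/(4*x - 3)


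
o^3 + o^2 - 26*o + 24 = (o - 4)*(o - 1)*(o + 6)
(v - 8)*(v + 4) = v^2 - 4*v - 32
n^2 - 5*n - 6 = (n - 6)*(n + 1)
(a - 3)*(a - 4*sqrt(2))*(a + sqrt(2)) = a^3 - 3*sqrt(2)*a^2 - 3*a^2 - 8*a + 9*sqrt(2)*a + 24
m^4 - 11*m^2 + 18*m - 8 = (m - 2)*(m - 1)^2*(m + 4)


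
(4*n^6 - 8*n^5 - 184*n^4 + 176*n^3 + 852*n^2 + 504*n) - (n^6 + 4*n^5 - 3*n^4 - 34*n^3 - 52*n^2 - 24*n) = 3*n^6 - 12*n^5 - 181*n^4 + 210*n^3 + 904*n^2 + 528*n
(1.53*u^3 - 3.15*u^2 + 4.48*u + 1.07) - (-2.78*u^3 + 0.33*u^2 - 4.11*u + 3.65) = 4.31*u^3 - 3.48*u^2 + 8.59*u - 2.58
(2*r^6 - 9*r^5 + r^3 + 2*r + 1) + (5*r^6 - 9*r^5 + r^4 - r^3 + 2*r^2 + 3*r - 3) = 7*r^6 - 18*r^5 + r^4 + 2*r^2 + 5*r - 2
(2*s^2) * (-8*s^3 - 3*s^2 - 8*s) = -16*s^5 - 6*s^4 - 16*s^3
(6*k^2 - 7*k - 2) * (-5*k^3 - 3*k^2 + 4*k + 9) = -30*k^5 + 17*k^4 + 55*k^3 + 32*k^2 - 71*k - 18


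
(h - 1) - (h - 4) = 3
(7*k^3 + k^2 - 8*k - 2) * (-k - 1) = -7*k^4 - 8*k^3 + 7*k^2 + 10*k + 2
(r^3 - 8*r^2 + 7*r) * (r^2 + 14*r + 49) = r^5 + 6*r^4 - 56*r^3 - 294*r^2 + 343*r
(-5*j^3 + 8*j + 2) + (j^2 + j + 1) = -5*j^3 + j^2 + 9*j + 3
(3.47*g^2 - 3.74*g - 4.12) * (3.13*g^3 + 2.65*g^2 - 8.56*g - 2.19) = 10.8611*g^5 - 2.5107*g^4 - 52.5098*g^3 + 13.4971*g^2 + 43.4578*g + 9.0228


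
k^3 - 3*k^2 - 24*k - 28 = (k - 7)*(k + 2)^2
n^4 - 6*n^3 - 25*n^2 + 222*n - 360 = (n - 5)*(n - 4)*(n - 3)*(n + 6)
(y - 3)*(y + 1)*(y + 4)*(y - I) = y^4 + 2*y^3 - I*y^3 - 11*y^2 - 2*I*y^2 - 12*y + 11*I*y + 12*I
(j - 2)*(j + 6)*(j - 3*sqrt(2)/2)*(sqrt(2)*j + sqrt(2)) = sqrt(2)*j^4 - 3*j^3 + 5*sqrt(2)*j^3 - 15*j^2 - 8*sqrt(2)*j^2 - 12*sqrt(2)*j + 24*j + 36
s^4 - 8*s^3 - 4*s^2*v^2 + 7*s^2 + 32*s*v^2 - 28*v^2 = (s - 7)*(s - 1)*(s - 2*v)*(s + 2*v)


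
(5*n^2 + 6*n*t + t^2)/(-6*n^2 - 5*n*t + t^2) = (5*n + t)/(-6*n + t)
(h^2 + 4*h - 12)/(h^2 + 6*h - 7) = (h^2 + 4*h - 12)/(h^2 + 6*h - 7)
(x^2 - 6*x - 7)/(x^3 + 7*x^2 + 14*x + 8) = (x - 7)/(x^2 + 6*x + 8)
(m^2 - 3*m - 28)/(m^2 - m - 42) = (m + 4)/(m + 6)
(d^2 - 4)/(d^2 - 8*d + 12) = (d + 2)/(d - 6)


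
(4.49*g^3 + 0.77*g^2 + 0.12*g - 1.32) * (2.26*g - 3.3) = 10.1474*g^4 - 13.0768*g^3 - 2.2698*g^2 - 3.3792*g + 4.356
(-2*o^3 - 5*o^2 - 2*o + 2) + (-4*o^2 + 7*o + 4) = -2*o^3 - 9*o^2 + 5*o + 6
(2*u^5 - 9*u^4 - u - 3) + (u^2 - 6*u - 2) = 2*u^5 - 9*u^4 + u^2 - 7*u - 5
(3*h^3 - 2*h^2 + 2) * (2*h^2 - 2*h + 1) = 6*h^5 - 10*h^4 + 7*h^3 + 2*h^2 - 4*h + 2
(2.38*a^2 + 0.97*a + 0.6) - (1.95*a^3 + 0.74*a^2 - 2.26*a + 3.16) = -1.95*a^3 + 1.64*a^2 + 3.23*a - 2.56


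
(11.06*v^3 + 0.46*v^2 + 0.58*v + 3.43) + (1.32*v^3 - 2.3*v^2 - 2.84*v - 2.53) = 12.38*v^3 - 1.84*v^2 - 2.26*v + 0.9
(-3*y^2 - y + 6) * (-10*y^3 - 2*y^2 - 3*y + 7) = 30*y^5 + 16*y^4 - 49*y^3 - 30*y^2 - 25*y + 42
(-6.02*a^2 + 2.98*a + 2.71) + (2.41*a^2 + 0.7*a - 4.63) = -3.61*a^2 + 3.68*a - 1.92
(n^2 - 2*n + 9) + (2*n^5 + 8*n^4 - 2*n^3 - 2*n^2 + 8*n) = 2*n^5 + 8*n^4 - 2*n^3 - n^2 + 6*n + 9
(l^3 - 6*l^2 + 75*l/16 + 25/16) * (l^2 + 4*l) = l^5 - 2*l^4 - 309*l^3/16 + 325*l^2/16 + 25*l/4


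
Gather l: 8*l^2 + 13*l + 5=8*l^2 + 13*l + 5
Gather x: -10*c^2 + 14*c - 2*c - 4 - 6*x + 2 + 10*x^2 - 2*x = -10*c^2 + 12*c + 10*x^2 - 8*x - 2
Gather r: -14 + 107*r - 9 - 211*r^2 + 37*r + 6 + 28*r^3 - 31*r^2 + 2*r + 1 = 28*r^3 - 242*r^2 + 146*r - 16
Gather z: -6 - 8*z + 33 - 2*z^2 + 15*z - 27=-2*z^2 + 7*z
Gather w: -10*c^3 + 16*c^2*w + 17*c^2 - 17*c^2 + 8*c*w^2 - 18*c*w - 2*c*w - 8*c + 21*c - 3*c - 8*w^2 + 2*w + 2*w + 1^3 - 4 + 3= -10*c^3 + 10*c + w^2*(8*c - 8) + w*(16*c^2 - 20*c + 4)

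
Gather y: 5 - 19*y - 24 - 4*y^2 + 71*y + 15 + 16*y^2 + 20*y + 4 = 12*y^2 + 72*y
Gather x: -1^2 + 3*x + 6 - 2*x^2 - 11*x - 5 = -2*x^2 - 8*x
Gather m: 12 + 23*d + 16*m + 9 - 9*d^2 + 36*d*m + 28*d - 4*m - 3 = -9*d^2 + 51*d + m*(36*d + 12) + 18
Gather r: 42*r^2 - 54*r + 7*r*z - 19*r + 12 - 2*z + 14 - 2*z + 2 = 42*r^2 + r*(7*z - 73) - 4*z + 28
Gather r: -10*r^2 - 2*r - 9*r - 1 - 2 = -10*r^2 - 11*r - 3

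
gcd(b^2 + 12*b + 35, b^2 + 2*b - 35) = b + 7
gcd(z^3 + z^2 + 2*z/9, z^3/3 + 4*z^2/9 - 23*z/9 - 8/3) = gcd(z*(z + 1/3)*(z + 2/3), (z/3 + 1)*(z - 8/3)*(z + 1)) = 1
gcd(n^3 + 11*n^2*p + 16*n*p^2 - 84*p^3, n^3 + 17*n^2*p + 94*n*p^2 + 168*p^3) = n^2 + 13*n*p + 42*p^2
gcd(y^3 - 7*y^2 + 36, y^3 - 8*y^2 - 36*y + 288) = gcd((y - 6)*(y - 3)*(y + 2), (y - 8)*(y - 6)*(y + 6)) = y - 6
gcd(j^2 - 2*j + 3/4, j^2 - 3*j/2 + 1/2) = j - 1/2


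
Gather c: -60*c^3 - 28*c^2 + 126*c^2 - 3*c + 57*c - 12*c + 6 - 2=-60*c^3 + 98*c^2 + 42*c + 4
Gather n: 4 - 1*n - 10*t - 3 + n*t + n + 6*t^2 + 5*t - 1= n*t + 6*t^2 - 5*t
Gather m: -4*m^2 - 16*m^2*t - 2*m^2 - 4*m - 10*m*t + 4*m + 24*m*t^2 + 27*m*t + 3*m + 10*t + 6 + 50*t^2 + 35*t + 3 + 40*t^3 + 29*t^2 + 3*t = m^2*(-16*t - 6) + m*(24*t^2 + 17*t + 3) + 40*t^3 + 79*t^2 + 48*t + 9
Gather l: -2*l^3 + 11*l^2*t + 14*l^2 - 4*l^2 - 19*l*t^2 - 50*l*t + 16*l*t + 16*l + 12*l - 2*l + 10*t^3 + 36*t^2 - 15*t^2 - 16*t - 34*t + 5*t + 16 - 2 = -2*l^3 + l^2*(11*t + 10) + l*(-19*t^2 - 34*t + 26) + 10*t^3 + 21*t^2 - 45*t + 14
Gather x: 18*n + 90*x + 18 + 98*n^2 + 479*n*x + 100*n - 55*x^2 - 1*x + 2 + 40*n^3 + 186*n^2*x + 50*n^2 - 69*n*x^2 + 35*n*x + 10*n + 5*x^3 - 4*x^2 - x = 40*n^3 + 148*n^2 + 128*n + 5*x^3 + x^2*(-69*n - 59) + x*(186*n^2 + 514*n + 88) + 20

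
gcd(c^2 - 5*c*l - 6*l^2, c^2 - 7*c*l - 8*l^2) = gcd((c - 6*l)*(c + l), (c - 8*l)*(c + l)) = c + l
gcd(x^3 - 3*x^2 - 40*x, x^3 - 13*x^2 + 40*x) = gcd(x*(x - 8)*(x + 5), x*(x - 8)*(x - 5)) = x^2 - 8*x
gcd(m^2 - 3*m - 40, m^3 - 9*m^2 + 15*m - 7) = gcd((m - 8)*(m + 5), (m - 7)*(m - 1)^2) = 1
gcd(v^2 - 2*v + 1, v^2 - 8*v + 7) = v - 1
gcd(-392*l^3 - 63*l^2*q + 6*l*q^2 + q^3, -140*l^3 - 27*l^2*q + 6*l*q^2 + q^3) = 7*l + q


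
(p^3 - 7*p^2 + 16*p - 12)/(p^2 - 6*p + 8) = (p^2 - 5*p + 6)/(p - 4)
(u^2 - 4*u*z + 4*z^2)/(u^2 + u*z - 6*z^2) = (u - 2*z)/(u + 3*z)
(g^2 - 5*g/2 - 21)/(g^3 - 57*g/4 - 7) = 2*(g - 6)/(2*g^2 - 7*g - 4)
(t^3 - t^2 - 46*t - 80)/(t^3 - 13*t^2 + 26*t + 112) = (t + 5)/(t - 7)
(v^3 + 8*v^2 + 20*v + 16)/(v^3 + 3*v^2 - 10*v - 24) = (v + 2)/(v - 3)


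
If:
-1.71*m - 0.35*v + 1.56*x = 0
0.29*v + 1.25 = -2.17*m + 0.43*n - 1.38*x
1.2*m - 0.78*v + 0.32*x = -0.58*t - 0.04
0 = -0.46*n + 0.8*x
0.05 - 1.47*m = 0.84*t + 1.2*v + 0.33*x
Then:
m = -0.43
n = -0.84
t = 1.05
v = -0.03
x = -0.48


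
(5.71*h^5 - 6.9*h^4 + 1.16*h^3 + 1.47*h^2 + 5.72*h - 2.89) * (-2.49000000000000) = -14.2179*h^5 + 17.181*h^4 - 2.8884*h^3 - 3.6603*h^2 - 14.2428*h + 7.1961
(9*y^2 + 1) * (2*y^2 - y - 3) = 18*y^4 - 9*y^3 - 25*y^2 - y - 3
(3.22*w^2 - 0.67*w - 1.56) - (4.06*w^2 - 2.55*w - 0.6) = -0.839999999999999*w^2 + 1.88*w - 0.96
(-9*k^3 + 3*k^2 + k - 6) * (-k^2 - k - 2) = 9*k^5 + 6*k^4 + 14*k^3 - k^2 + 4*k + 12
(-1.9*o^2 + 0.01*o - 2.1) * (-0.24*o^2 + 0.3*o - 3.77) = 0.456*o^4 - 0.5724*o^3 + 7.67*o^2 - 0.6677*o + 7.917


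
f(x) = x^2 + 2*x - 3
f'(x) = 2*x + 2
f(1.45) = 2.00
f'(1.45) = 4.90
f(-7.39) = 36.83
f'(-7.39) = -12.78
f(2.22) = 6.37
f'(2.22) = 6.44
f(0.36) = -2.15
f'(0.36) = 2.72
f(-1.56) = -3.69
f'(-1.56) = -1.12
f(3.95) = 20.50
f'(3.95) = 9.90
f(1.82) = 3.95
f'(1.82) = 5.64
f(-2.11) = -2.77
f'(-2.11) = -2.22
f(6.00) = 45.00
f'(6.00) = 14.00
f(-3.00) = 0.00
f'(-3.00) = -4.00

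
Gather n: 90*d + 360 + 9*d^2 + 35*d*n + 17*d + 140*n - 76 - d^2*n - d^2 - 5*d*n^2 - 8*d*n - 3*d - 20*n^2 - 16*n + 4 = 8*d^2 + 104*d + n^2*(-5*d - 20) + n*(-d^2 + 27*d + 124) + 288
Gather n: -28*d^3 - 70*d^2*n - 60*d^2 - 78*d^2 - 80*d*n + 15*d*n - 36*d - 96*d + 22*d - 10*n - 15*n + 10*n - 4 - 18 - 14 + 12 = -28*d^3 - 138*d^2 - 110*d + n*(-70*d^2 - 65*d - 15) - 24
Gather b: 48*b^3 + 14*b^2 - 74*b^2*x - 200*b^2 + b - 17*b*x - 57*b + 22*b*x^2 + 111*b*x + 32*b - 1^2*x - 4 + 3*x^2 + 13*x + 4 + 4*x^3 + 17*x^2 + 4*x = 48*b^3 + b^2*(-74*x - 186) + b*(22*x^2 + 94*x - 24) + 4*x^3 + 20*x^2 + 16*x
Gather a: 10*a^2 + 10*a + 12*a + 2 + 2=10*a^2 + 22*a + 4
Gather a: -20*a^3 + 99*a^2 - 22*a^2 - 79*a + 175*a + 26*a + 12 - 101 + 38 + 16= -20*a^3 + 77*a^2 + 122*a - 35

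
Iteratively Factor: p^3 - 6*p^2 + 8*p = (p)*(p^2 - 6*p + 8) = p*(p - 4)*(p - 2)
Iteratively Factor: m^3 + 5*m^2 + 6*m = (m + 3)*(m^2 + 2*m) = m*(m + 3)*(m + 2)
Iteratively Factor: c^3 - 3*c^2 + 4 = (c - 2)*(c^2 - c - 2) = (c - 2)*(c + 1)*(c - 2)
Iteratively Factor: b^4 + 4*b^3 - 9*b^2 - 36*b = (b - 3)*(b^3 + 7*b^2 + 12*b) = (b - 3)*(b + 4)*(b^2 + 3*b) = (b - 3)*(b + 3)*(b + 4)*(b)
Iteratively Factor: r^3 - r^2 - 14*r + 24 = (r - 2)*(r^2 + r - 12) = (r - 2)*(r + 4)*(r - 3)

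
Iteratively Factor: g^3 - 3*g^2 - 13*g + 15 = (g + 3)*(g^2 - 6*g + 5) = (g - 1)*(g + 3)*(g - 5)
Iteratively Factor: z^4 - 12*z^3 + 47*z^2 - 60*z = (z - 3)*(z^3 - 9*z^2 + 20*z) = (z - 4)*(z - 3)*(z^2 - 5*z) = z*(z - 4)*(z - 3)*(z - 5)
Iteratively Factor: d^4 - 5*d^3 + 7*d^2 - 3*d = (d - 1)*(d^3 - 4*d^2 + 3*d) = (d - 1)^2*(d^2 - 3*d) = (d - 3)*(d - 1)^2*(d)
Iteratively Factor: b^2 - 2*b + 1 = (b - 1)*(b - 1)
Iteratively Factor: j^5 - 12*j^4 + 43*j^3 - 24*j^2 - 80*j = (j - 5)*(j^4 - 7*j^3 + 8*j^2 + 16*j) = (j - 5)*(j - 4)*(j^3 - 3*j^2 - 4*j) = (j - 5)*(j - 4)^2*(j^2 + j) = j*(j - 5)*(j - 4)^2*(j + 1)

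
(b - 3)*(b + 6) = b^2 + 3*b - 18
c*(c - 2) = c^2 - 2*c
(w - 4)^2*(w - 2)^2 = w^4 - 12*w^3 + 52*w^2 - 96*w + 64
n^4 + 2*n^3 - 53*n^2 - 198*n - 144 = (n - 8)*(n + 1)*(n + 3)*(n + 6)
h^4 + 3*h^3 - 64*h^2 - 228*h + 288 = (h - 8)*(h - 1)*(h + 6)^2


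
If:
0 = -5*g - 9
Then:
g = -9/5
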